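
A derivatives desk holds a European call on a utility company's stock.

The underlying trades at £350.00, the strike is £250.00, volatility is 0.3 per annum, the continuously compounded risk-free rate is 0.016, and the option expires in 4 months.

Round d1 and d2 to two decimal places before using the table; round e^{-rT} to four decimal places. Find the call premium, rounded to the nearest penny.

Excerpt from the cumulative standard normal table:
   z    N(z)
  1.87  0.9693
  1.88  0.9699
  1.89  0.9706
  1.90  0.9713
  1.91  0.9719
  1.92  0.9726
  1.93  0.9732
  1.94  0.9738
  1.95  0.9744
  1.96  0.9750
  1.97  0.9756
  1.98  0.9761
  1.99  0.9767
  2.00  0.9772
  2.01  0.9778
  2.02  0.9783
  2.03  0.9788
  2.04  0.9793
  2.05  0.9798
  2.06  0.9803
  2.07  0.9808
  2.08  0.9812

σ√T = 0.3·√0.3333 = 0.1732
d₁ = [ln(350/250) + (0.016 + 0.3²/2)·0.3333] / 0.1732 = [0.3365 + 0.0203] / 0.1732 = 2.0600 ≈ 2.06
d₂ = d₁ − σ√T = 2.0600 − 0.1732 = 1.8868 ≈ 1.89
e^(−rT) = e^(−0.016·0.3333) = 0.9947
N(d₁) = N(2.06) = 0.9803;  N(d₂) = N(1.89) = 0.9706
C = 350·0.9803 − 250·0.9947·0.9706 = 343.1050 − 241.3640 = 101.7410

£101.74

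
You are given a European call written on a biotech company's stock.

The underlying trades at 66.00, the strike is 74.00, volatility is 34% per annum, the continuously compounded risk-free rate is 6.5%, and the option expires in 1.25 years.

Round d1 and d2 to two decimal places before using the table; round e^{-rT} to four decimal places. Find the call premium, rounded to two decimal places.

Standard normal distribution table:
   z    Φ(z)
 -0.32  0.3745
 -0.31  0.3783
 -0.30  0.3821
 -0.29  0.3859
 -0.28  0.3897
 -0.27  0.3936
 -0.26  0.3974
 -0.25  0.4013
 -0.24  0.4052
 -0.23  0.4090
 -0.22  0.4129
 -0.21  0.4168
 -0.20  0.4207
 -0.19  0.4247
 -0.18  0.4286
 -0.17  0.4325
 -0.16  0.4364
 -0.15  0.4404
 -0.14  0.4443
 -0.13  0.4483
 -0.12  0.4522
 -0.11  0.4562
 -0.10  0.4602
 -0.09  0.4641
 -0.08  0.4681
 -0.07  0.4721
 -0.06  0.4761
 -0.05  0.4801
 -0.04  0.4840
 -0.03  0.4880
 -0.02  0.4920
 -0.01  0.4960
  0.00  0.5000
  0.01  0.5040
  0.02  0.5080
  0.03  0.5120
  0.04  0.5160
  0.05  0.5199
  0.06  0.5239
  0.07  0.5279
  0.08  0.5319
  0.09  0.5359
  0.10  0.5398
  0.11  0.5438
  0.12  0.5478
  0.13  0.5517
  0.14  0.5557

T = 1.25;  σ√T = 0.3801
ln(S/K) + (r + σ²/2)T = ln(66/74) + (0.065 + 0.34²/2)·1.25 = -0.1144 + 0.1535 = 0.0391
d₁ = 0.0391 / 0.3801 = 0.1028 ⇒ 0.10
d₂ = d₁ − σ√T = 0.1028 − 0.3801 = -0.2773 ⇒ -0.28
exp(−rT) = exp(−0.065·1.25) = 0.9220
C = 66·N(0.10) − 74·0.9220·N(-0.28) = 66·0.5398 − 74·0.9220·0.3897 = 35.6268 − 26.5885 = 9.0383

9.04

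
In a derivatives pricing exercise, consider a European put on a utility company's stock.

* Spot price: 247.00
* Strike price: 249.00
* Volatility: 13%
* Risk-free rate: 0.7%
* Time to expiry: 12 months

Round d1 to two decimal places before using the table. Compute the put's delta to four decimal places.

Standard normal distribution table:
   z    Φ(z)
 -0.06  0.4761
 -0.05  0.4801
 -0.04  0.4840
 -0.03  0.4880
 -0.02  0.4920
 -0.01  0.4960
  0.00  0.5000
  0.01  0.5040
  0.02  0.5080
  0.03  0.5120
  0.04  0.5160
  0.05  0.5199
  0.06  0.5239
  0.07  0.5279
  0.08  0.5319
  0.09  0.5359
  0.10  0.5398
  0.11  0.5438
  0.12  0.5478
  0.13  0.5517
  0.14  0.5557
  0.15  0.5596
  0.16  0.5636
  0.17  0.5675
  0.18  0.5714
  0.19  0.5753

-0.4761

T = 1;  σ√T = 0.1300
d₁ = [ln(247/249) + (0.007 + ½·0.13²)·1] / (σ√T) = (-0.0081 + 0.0155) / 0.1300 = 0.0568 which rounds to 0.06
N(d₁) = N(0.06) = 0.5239
Δ_put = N(d₁) − 1 = 0.5239 − 1 = -0.4761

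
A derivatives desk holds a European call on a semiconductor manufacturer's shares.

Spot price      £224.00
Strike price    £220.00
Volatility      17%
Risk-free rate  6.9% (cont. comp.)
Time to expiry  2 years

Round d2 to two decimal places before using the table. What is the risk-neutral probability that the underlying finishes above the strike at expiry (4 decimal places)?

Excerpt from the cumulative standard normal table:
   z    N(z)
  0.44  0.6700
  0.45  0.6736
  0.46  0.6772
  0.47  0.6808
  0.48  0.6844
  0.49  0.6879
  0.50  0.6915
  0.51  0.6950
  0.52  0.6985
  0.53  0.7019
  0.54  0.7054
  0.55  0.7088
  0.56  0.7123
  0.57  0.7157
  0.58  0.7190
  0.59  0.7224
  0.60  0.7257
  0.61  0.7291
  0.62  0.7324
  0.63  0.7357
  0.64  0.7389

σ√T = 0.17 × 1.4142 = 0.2404
d₁ = [ln(224/220) + (0.069 + 0.17²/2)·2] / 0.2404 = [0.0180 + 0.1669] / 0.2404 = 0.7692 → 0.77
d₂ = d₁ − σ√T = 0.7692 − 0.2404 = 0.5287 → 0.53
Risk-neutral Pr[S_T > K] = N(d₂) = N(0.53) = 0.7019

0.7019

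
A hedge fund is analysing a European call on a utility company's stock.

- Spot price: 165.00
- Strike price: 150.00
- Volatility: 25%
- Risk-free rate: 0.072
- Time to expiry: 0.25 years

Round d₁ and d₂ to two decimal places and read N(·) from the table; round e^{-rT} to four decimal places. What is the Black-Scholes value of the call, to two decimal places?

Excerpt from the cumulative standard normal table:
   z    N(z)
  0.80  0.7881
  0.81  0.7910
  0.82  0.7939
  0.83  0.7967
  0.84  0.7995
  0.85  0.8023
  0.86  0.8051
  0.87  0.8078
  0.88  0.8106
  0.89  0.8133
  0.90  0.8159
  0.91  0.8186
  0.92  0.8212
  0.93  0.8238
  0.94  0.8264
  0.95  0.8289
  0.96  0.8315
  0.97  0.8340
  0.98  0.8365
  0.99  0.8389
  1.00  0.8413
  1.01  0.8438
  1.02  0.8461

σ√T = 0.25·√0.25 = 0.1250
ln(S/K) + (r + σ²/2)T = ln(165/150) + (0.072 + 0.25²/2)·0.25 = 0.0953 + 0.0258 = 0.1211
d₁ = 0.1211 / 0.1250 = 0.9690 which rounds to 0.97
d₂ = d₁ − σ√T = 0.9690 − 0.1250 = 0.8440 which rounds to 0.84
e^(−rT) = e^(−0.072·0.25) = 0.9822
C = 165·N(0.97) − 150·0.9822·N(0.84) = 165·0.8340 − 150·0.9822·0.7995 = 137.6100 − 117.7903 = 19.8197

19.82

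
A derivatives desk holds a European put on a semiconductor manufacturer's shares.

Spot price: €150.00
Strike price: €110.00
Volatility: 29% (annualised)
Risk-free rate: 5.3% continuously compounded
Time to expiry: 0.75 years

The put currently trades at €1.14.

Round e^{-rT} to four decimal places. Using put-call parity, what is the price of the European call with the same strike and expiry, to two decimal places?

€45.43

e^(−rT) = e^(−0.053·0.75) = 0.9610
Put-call parity: C − P = S − K·e^(−rT) = 150 − 110·0.9610 = 150 − 105.7100 = 44.2900
C = P + (C − P) = 1.14 + (44.2900) = 45.4300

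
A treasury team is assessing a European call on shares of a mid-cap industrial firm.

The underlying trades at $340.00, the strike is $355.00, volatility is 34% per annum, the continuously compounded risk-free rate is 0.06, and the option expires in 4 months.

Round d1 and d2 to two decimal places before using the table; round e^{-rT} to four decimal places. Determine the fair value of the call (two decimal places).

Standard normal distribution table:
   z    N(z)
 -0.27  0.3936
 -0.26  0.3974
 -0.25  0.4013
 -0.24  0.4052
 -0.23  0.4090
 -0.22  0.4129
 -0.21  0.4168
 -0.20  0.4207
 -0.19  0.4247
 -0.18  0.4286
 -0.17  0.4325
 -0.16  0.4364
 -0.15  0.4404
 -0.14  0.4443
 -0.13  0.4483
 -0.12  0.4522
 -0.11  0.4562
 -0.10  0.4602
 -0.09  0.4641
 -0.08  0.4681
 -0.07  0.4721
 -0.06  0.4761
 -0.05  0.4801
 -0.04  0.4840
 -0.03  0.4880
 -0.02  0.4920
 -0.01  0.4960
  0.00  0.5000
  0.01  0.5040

σ√T = 0.34 × 0.5774 = 0.1963
ln(S/K) + (r + σ²/2)T = ln(340/355) + (0.06 + 0.34²/2)·0.3333 = -0.0432 + 0.0393 = -0.0039
d₁ = -0.0039 / 0.1963 = -0.0199 → -0.02
d₂ = d₁ − σ√T = -0.0199 − 0.1963 = -0.2162 → -0.22
exp(−rT) = exp(−0.06·0.3333) = 0.9802
N(d₁) = N(-0.02) = 0.4920;  N(d₂) = N(-0.22) = 0.4129
C = 340·0.4920 − 355·0.9802·0.4129 = 167.2800 − 143.6772 = 23.6028

$23.60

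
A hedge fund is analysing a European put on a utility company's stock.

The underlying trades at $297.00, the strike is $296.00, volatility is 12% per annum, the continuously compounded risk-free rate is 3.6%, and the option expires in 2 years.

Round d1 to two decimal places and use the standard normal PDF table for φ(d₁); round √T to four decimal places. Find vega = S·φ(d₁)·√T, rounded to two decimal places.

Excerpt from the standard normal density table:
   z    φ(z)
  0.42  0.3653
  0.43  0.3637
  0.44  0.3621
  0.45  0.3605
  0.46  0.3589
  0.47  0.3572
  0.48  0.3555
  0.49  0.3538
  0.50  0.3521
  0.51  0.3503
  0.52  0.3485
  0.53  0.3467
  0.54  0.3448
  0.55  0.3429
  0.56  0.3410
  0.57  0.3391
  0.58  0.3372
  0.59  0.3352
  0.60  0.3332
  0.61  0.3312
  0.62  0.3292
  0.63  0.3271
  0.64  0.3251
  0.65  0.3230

145.62

σ√T = 0.12 × 1.4142 = 0.1697
d₁ = [ln(297/296) + (0.036 + 0.12²/2)·2] / 0.1697 = [0.0034 + 0.0864] / 0.1697 = 0.5290 which rounds to 0.53
√T = √2 = 1.4142
φ(d₁) = φ(0.53) = 0.3467
vega = S·φ(d₁)·√T = 297·0.3467·1.4142 = 145.6200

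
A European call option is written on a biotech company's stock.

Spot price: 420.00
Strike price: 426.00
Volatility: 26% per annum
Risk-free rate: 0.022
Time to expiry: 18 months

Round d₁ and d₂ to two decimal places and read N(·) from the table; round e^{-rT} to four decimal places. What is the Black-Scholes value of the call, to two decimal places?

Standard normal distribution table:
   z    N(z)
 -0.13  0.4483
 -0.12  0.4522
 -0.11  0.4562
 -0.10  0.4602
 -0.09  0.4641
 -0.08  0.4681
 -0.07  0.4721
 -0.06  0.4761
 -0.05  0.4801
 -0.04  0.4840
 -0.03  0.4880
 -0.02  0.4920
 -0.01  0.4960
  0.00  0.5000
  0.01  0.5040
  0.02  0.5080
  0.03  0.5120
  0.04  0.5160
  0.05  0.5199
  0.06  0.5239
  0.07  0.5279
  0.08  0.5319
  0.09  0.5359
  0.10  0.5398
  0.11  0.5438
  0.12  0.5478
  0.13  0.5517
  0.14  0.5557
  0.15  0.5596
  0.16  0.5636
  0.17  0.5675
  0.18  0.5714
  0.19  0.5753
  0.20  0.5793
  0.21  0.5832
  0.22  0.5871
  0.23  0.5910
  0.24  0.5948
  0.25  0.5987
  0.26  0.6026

σ√T = 0.26·√1.5 = 0.3184
d₁ = [ln(420/426) + (0.022 + 0.26²/2)·1.5] / 0.3184 = [-0.0142 + 0.0837] / 0.3184 = 0.2183 ≈ 0.22
d₂ = d₁ − σ√T = 0.2183 − 0.3184 = -0.1001 ≈ -0.10
e^(−rT) = e^(−0.022·1.5) = 0.9675
N(d₁) = N(0.22) = 0.5871;  N(d₂) = N(-0.10) = 0.4602
C = 420·0.5871 − 426·0.9675·0.4602 = 246.5820 − 189.6737 = 56.9083

56.91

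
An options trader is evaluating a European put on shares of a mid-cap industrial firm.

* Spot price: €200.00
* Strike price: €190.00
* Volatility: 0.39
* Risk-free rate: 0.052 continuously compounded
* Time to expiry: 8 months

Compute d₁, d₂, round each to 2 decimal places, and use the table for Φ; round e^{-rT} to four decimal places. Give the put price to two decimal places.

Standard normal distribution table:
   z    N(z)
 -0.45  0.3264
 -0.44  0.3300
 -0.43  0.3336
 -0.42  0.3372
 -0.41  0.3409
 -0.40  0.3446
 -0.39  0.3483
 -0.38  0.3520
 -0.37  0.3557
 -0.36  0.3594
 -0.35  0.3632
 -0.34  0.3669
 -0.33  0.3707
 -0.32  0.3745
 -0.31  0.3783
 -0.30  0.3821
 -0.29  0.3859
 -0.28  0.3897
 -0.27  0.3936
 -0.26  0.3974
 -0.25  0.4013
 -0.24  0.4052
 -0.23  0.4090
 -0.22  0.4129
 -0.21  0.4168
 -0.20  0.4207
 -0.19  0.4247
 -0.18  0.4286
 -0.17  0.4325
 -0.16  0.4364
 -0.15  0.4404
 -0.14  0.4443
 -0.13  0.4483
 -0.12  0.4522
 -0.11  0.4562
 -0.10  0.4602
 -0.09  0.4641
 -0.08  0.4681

σ√T = 0.39·√0.6667 = 0.3184
d₁ = [ln(200/190) + (0.052 + 0.39²/2)·0.6667] / 0.3184 = [0.0513 + 0.0854] / 0.3184 = 0.4292 ⇒ 0.43
d₂ = d₁ − σ√T = 0.4292 − 0.3184 = 0.1107 ⇒ 0.11
e^(−rT) = e^(−0.052·0.6667) = 0.9659
P = 190·0.9659·N(-0.11) − 200·N(-0.43) = 190·0.9659·0.4562 − 200·0.3336 = 83.7223 − 66.7200 = 17.0023

€17.00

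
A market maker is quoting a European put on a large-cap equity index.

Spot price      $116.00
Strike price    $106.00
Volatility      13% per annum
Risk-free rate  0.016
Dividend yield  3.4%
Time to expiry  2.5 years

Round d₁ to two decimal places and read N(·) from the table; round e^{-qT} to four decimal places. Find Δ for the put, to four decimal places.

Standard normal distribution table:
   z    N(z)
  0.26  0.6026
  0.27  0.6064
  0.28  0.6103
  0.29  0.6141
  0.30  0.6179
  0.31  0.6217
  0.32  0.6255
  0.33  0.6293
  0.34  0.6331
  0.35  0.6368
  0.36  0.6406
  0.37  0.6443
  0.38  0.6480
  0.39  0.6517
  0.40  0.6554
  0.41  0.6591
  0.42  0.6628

-0.3440

σ√T = 0.13 × 1.5811 = 0.2055
d₁ = [ln(116/106) + (0.016 − 0.034 + 0.13²/2)·2.5] / 0.2055 = [0.0902 − 0.0239] / 0.2055 = 0.3224 ≈ 0.32
N(d₁) = N(0.32) = 0.6255
Δ_put = exp(−qT)·(N(d₁) − 1) = 0.9185·(0.6255 − 1) = -0.3440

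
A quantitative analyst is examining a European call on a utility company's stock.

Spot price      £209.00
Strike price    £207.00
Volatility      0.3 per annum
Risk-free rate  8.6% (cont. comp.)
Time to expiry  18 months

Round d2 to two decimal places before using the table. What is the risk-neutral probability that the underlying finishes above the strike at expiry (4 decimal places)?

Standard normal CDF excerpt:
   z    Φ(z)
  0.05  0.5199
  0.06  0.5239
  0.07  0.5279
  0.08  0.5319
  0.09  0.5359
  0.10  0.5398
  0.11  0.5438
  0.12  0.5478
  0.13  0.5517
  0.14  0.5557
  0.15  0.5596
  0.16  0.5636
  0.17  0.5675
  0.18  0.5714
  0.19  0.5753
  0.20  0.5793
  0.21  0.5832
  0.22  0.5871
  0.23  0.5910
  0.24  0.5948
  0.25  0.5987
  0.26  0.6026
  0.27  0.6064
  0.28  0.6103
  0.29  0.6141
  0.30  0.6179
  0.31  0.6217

0.5753

σ√T = 0.3·√1.5 = 0.3674
d₁ = [ln(209/207) + (0.086 + 0.3²/2)·1.5] / 0.3674 = [0.0096 + 0.1965] / 0.3674 = 0.5610 → 0.56
d₂ = d₁ − σ√T = 0.5610 − 0.3674 = 0.1936 → 0.19
Pr(exercise) under Q = N(d₂) = 0.5753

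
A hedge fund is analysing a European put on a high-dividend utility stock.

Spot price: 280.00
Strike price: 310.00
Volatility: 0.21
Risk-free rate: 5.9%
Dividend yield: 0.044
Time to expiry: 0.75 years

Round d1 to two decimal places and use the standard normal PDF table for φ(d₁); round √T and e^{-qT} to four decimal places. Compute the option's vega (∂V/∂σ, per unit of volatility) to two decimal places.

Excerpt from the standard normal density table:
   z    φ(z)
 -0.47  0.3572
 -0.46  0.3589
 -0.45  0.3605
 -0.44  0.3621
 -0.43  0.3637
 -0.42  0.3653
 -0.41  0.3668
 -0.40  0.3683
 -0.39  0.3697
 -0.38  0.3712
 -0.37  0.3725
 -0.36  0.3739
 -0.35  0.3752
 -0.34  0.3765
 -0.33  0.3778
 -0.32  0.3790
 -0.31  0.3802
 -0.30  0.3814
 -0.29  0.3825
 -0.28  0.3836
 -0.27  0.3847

T = 0.75;  σ√T = 0.1819
ln(S/K) + (r − q + σ²/2)T = ln(280/310) + (0.059 − 0.044 + 0.21²/2)·0.75 = -0.1018 + 0.0278 = -0.0740
d₁ = -0.0740 / 0.1819 = -0.4069 → -0.41
√T = √0.75 = 0.8660
φ(d₁) = φ(-0.41) = 0.3668
exp(−qT) = exp(−0.044·0.75) = 0.9675
vega = S·exp(−qT)·φ(d₁)·√T = 280·0.9675·0.3668·0.8660 = 86.0511

86.05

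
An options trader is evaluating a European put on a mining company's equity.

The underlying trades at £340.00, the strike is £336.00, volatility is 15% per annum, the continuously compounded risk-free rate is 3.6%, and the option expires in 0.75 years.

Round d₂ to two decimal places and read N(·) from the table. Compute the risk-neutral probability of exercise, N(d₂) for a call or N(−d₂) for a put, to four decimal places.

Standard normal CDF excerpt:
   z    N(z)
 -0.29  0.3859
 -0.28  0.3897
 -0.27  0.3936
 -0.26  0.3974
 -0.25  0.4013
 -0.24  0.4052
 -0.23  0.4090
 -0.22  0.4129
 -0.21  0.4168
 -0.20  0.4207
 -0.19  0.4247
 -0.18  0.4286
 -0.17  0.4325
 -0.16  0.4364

σ√T = 0.15·√0.75 = 0.1299
d₁ = [ln(340/336) + (0.036 + 0.15²/2)·0.75] / 0.1299 = [0.0118 + 0.0354] / 0.1299 = 0.3639 → 0.36
d₂ = d₁ − σ√T = 0.3639 − 0.1299 = 0.2340 → 0.23
Pr(exercise) under Q = N(−d₂) = N(-0.23) = 0.4090

0.4090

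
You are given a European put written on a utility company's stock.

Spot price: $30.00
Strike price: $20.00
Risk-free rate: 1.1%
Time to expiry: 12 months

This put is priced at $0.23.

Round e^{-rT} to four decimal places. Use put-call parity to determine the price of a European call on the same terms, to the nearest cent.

$10.45

e^(−rT) = e^(−0.011·1) = 0.9891
Put-call parity: C − P = S − K·e^(−rT) = 30 − 20·0.9891 = 30 − 19.7820 = 10.2180
C = P + (C − P) = 0.23 + (10.2180) = 10.4480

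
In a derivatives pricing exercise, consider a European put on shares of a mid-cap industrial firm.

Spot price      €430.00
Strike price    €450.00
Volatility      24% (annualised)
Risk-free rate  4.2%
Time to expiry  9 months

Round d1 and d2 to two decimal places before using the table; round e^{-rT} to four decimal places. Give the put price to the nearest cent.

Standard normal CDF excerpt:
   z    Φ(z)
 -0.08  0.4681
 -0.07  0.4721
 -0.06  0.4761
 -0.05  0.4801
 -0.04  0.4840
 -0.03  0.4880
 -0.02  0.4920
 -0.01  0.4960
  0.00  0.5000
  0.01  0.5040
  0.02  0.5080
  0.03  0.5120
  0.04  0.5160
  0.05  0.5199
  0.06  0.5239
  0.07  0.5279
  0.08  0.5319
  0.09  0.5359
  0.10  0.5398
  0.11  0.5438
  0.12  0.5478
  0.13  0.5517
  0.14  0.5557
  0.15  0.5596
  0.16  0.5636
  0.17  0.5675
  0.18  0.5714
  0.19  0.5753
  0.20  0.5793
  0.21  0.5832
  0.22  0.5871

σ√T = 0.24·√0.75 = 0.2078
d₁ = [ln(430/450) + (0.042 + 0.24²/2)·0.75] / 0.2078 = [-0.0455 + 0.0531] / 0.2078 = 0.0367 ≈ 0.04
d₂ = d₁ − σ√T = 0.0367 − 0.2078 = -0.1711 ≈ -0.17
e^(−rT) = e^(−0.042·0.75) = 0.9690
N(−d₂) = N(0.17) = 0.5675;  N(−d₁) = N(-0.04) = 0.4840
P = 450·0.9690·0.5675 − 430·0.4840 = 247.4584 − 208.1200 = 39.3384

€39.34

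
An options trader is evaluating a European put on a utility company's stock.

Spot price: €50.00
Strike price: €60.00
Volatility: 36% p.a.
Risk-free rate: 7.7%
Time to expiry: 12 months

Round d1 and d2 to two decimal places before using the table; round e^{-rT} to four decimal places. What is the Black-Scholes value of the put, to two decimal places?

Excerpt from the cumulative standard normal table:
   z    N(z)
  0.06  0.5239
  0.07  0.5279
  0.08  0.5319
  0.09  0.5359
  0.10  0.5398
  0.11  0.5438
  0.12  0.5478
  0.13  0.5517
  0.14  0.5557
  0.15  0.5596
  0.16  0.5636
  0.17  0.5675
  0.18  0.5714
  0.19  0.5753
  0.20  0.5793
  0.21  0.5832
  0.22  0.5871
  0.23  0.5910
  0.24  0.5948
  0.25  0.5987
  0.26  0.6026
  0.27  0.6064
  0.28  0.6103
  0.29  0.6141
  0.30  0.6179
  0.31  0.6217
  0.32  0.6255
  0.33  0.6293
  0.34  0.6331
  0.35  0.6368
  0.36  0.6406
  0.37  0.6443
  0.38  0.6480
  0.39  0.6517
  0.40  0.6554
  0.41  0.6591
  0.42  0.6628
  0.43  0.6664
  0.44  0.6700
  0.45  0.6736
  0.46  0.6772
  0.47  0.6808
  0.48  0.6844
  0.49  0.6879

€10.63

σ√T = 0.36 × 1.0000 = 0.3600
d₁ = [ln(50/60) + (0.077 + ½·0.36²)·1] / (σ√T) = (-0.1823 + 0.1418) / 0.3600 = -0.1126 ≈ -0.11
d₂ = -0.1126 − 0.3600 = -0.4726 ≈ -0.47
exp(−rT) = exp(−0.077·1) = 0.9259
P = 60·0.9259·N(0.47) − 50·N(0.11) = 60·0.9259·0.6808 − 50·0.5438 = 37.8212 − 27.1900 = 10.6312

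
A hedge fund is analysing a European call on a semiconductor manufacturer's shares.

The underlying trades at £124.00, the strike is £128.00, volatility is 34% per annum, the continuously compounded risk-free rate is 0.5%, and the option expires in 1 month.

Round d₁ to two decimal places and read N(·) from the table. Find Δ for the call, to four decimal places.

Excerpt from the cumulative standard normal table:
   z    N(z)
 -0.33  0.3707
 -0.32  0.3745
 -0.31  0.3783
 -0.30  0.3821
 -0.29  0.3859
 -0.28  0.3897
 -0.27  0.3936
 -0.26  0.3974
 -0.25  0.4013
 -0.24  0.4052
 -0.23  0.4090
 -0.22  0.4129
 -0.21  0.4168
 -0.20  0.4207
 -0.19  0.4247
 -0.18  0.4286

σ√T = 0.34 × 0.2887 = 0.0981
d₁ = [ln(124/128) + (0.005 + ½·0.34²)·0.08333] / (σ√T) = (-0.0317 + 0.0052) / 0.0981 = -0.2702 → -0.27
N(d₁) = N(-0.27) = 0.3936
Δ_call = N(d₁) = 0.3936

0.3936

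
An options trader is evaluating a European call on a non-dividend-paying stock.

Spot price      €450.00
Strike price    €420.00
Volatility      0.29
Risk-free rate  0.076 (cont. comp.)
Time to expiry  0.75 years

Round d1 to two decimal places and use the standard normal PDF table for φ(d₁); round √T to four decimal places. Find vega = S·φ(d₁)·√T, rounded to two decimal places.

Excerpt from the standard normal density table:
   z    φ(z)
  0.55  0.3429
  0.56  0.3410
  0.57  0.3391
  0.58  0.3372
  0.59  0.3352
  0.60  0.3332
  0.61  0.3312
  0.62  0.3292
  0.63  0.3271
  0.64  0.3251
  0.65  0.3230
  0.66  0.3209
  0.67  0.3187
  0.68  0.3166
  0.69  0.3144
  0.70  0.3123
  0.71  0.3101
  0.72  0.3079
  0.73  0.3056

127.47

T = 0.75;  σ√T = 0.2511
d₁ = [ln(450/420) + (0.076 + 0.29²/2)·0.75] / 0.2511 = [0.0690 + 0.0885] / 0.2511 = 0.6272 ≈ 0.63
√T = √0.75 = 0.8660
φ(d₁) = φ(0.63) = 0.3271
vega = S·φ(d₁)·√T = 450·0.3271·0.8660 = 127.4709
(Call and put vega coincide under Black-Scholes.)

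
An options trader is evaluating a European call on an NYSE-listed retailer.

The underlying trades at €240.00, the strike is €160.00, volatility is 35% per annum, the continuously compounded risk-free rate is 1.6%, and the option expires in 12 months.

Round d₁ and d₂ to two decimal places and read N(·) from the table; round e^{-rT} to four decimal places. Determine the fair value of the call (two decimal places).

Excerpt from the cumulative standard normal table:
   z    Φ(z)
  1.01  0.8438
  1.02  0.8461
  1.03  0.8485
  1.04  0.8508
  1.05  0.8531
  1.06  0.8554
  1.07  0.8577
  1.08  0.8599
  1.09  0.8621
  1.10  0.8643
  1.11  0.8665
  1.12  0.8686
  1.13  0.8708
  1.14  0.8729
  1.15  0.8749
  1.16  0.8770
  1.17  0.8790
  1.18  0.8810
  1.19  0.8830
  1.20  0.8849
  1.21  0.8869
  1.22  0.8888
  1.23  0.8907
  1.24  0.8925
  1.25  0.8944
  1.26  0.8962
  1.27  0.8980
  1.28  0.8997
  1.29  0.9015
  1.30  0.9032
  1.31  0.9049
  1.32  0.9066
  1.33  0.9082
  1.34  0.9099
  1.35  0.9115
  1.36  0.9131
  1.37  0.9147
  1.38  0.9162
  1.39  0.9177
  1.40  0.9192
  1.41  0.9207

T = 1;  σ√T = 0.3500
d₁ = [ln(240/160) + (0.016 + ½·0.35²)·1] / (σ√T) = (0.4055 + 0.0772) / 0.3500 = 1.3792 which rounds to 1.38
d₂ = 1.3792 − 0.3500 = 1.0292 which rounds to 1.03
exp(−rT) = exp(−0.016·1) = 0.9841
N(d₁) = N(1.38) = 0.9162;  N(d₂) = N(1.03) = 0.8485
C = 240·0.9162 − 160·0.9841·0.8485 = 219.8880 − 133.6014 = 86.2866

€86.29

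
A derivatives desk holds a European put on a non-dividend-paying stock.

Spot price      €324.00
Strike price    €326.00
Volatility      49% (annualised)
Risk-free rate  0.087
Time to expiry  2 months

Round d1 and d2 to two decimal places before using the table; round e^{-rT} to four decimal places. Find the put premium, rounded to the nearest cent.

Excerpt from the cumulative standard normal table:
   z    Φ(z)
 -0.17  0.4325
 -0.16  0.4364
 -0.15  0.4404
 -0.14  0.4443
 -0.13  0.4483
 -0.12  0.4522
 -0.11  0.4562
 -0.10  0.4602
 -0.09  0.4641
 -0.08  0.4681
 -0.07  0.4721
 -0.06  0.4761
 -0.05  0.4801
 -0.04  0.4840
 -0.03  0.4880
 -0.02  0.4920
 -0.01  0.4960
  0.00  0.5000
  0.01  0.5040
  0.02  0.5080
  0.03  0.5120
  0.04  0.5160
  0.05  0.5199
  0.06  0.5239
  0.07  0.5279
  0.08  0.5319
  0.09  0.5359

€24.38

σ√T = 0.49·√0.1667 = 0.2000
d₁ = [ln(324/326) + (0.087 + 0.49²/2)·0.1667] / 0.2000 = [-0.0062 + 0.0345] / 0.2000 = 0.1417 which rounds to 0.14
d₂ = d₁ − σ√T = 0.1417 − 0.2000 = -0.0583 which rounds to -0.06
exp(−rT) = exp(−0.087·0.1667) = 0.9856
N(−d₂) = N(0.06) = 0.5239;  N(−d₁) = N(-0.14) = 0.4443
P = 326·0.9856·0.5239 − 324·0.4443 = 168.3320 − 143.9532 = 24.3788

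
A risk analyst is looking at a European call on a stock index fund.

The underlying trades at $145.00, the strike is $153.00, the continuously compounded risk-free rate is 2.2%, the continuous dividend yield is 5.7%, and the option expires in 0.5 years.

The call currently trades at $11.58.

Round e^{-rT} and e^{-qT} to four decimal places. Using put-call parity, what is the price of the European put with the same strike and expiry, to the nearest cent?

e^(−qT) = e^(−0.057·0.5) = 0.9719;  e^(−rT) = e^(−0.022·0.5) = 0.9891
Put-call parity: C − P = S·e^(−qT) − K·e^(−rT) = 145·0.9719 − 153·0.9891 = 140.9255 − 151.3323 = -10.4068
P = C − (C − P) = 11.58 − (-10.4068) = 21.9868

$21.99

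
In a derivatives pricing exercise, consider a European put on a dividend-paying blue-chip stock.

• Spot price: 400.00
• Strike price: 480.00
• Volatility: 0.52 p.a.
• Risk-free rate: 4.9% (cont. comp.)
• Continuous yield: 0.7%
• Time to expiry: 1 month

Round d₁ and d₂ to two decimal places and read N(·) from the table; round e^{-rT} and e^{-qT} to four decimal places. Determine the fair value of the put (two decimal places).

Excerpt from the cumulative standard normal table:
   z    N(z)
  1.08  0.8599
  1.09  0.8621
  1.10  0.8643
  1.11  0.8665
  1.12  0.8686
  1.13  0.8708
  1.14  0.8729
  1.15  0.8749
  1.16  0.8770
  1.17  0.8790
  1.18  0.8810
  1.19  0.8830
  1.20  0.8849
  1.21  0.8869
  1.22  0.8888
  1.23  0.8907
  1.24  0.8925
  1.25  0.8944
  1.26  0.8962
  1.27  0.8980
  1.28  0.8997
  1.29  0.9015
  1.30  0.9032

σ√T = 0.52·√0.08333 = 0.1501
d₁ = [ln(400/480) + (0.049 − 0.007 + ½·0.52²)·0.08333] / (σ√T) = (-0.1823 + 0.0148) / 0.1501 = -1.1162 ≈ -1.12
d₂ = -1.1162 − 0.1501 = -1.2663 ≈ -1.27
e^(−qT) = e^(−0.007·0.08333) = 0.9994;  e^(−rT) = e^(−0.049·0.08333) = 0.9959
P = 480·0.9959·N(1.27) − 400·0.9994·N(1.12) = 480·0.9959·0.8980 − 400·0.9994·0.8686 = 429.2727 − 347.2315 = 82.0412

82.04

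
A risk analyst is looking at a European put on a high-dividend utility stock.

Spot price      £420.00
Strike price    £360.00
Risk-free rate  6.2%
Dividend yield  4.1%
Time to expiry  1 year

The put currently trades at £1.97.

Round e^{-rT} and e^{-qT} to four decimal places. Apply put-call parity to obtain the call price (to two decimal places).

£66.72

e^(−qT) = e^(−0.041·1) = 0.9598;  e^(−rT) = e^(−0.062·1) = 0.9399
Put-call parity: C − P = S·e^(−qT) − K·e^(−rT) = 420·0.9598 − 360·0.9399 = 403.1160 − 338.3640 = 64.7520
C = P + (C − P) = 1.97 + (64.7520) = 66.7220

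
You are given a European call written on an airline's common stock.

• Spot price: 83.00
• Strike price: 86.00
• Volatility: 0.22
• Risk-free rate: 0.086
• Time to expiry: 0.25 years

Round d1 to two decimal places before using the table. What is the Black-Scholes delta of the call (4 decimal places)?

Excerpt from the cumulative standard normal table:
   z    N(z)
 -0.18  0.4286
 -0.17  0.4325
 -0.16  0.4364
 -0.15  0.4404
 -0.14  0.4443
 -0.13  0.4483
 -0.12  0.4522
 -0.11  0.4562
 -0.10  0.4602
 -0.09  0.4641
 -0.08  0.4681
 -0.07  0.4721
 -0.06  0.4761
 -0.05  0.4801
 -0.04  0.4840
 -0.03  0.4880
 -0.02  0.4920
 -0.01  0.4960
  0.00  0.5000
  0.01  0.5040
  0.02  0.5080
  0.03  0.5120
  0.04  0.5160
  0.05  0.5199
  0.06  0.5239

0.4721

T = 0.25;  σ√T = 0.1100
d₁ = [ln(83/86) + (0.086 + 0.22²/2)·0.25] / 0.1100 = [-0.0355 + 0.0275] / 0.1100 = -0.0723 ≈ -0.07
N(d₁) = N(-0.07) = 0.4721
Δ_call = N(d₁) = 0.4721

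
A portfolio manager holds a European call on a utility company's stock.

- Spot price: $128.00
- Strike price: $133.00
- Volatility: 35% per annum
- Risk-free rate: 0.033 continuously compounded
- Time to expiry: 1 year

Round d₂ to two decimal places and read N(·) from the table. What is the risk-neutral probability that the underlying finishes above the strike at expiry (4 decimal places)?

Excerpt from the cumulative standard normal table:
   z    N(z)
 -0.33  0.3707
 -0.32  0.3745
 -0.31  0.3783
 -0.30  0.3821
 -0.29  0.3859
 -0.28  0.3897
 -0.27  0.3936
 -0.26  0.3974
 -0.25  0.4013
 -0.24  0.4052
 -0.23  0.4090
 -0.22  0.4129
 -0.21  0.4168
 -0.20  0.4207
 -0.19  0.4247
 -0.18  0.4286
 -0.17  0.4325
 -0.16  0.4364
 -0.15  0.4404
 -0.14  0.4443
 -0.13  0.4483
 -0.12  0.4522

T = 1;  σ√T = 0.3500
ln(S/K) + (r + σ²/2)T = ln(128/133) + (0.033 + 0.35²/2)·1 = -0.0383 + 0.0943 = 0.0559
d₁ = 0.0559 / 0.3500 = 0.1598 ⇒ 0.16
d₂ = d₁ − σ√T = 0.1598 − 0.3500 = -0.1902 ⇒ -0.19
Pr(exercise) under Q = N(d₂) = 0.4247

0.4247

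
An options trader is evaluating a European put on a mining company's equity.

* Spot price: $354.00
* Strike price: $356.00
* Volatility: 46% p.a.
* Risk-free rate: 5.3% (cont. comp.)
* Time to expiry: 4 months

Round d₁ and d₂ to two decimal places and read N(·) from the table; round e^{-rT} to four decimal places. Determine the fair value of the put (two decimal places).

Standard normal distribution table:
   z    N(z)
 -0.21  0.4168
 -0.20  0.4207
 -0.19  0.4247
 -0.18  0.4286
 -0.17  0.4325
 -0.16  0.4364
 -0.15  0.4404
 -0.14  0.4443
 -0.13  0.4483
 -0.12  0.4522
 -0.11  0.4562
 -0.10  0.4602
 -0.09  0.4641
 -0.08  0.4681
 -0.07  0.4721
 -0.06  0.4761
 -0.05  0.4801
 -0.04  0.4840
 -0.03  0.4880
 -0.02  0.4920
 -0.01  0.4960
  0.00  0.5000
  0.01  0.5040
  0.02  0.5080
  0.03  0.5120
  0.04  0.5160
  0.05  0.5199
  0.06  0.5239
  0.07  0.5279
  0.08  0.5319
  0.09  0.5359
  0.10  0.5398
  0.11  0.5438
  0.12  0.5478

σ√T = 0.46·√0.3333 = 0.2656
d₁ = [ln(354/356) + (0.053 + 0.46²/2)·0.3333] / 0.2656 = [-0.0056 + 0.0529] / 0.2656 = 0.1781 ⇒ 0.18
d₂ = d₁ − σ√T = 0.1781 − 0.2656 = -0.0875 ⇒ -0.09
exp(−rT) = exp(−0.053·0.3333) = 0.9825
N(−d₂) = N(0.09) = 0.5359;  N(−d₁) = N(-0.18) = 0.4286
P = 356·0.9825·0.5359 − 354·0.4286 = 187.4417 − 151.7244 = 35.7173

$35.72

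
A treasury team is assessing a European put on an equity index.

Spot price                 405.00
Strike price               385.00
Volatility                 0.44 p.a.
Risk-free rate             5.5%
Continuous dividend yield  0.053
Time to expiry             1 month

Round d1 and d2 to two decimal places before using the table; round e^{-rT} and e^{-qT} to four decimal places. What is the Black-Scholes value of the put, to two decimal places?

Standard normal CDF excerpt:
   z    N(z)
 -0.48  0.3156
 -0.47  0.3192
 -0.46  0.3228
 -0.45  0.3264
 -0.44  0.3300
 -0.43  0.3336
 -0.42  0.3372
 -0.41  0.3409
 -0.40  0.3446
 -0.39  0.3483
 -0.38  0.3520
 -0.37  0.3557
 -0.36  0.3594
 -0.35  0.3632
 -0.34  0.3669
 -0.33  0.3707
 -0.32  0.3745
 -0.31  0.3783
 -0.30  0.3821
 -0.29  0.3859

σ√T = 0.44 × 0.2887 = 0.1270
d₁ = [ln(405/385) + (0.055 − 0.053 + 0.44²/2)·0.08333] / 0.1270 = [0.0506 + 0.0082] / 0.1270 = 0.4635 which rounds to 0.46
d₂ = d₁ − σ√T = 0.4635 − 0.1270 = 0.3365 which rounds to 0.34
exp(−qT) = exp(−0.053·0.08333) = 0.9956;  exp(−rT) = exp(−0.055·0.08333) = 0.9954
N(−d₂) = N(-0.34) = 0.3669;  N(−d₁) = N(-0.46) = 0.3228
P = 385·0.9954·0.3669 − 405·0.9956·0.3228 = 140.6067 − 130.1588 = 10.4479

10.45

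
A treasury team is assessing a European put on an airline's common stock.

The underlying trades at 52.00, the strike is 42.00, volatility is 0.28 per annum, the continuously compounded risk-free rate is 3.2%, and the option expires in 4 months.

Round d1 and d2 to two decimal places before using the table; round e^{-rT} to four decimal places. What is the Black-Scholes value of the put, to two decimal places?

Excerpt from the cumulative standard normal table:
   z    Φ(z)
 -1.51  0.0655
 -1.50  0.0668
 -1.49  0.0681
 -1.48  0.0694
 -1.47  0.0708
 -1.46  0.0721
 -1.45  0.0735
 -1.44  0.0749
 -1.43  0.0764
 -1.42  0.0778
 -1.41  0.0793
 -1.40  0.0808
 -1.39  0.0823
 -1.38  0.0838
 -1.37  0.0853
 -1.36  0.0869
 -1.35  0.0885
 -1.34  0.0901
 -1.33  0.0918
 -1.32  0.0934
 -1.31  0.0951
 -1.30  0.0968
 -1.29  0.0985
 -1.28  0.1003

σ√T = 0.28·√0.3333 = 0.1617
ln(S/K) + (r + σ²/2)T = ln(52/42) + (0.032 + 0.28²/2)·0.3333 = 0.2136 + 0.0237 = 0.2373
d₁ = 0.2373 / 0.1617 = 1.4680 ⇒ 1.47
d₂ = d₁ − σ√T = 1.4680 − 0.1617 = 1.3063 ⇒ 1.31
exp(−rT) = exp(−0.032·0.3333) = 0.9894
P = 42·0.9894·N(-1.31) − 52·N(-1.47) = 42·0.9894·0.0951 − 52·0.0708 = 3.9519 − 3.6816 = 0.2703

0.27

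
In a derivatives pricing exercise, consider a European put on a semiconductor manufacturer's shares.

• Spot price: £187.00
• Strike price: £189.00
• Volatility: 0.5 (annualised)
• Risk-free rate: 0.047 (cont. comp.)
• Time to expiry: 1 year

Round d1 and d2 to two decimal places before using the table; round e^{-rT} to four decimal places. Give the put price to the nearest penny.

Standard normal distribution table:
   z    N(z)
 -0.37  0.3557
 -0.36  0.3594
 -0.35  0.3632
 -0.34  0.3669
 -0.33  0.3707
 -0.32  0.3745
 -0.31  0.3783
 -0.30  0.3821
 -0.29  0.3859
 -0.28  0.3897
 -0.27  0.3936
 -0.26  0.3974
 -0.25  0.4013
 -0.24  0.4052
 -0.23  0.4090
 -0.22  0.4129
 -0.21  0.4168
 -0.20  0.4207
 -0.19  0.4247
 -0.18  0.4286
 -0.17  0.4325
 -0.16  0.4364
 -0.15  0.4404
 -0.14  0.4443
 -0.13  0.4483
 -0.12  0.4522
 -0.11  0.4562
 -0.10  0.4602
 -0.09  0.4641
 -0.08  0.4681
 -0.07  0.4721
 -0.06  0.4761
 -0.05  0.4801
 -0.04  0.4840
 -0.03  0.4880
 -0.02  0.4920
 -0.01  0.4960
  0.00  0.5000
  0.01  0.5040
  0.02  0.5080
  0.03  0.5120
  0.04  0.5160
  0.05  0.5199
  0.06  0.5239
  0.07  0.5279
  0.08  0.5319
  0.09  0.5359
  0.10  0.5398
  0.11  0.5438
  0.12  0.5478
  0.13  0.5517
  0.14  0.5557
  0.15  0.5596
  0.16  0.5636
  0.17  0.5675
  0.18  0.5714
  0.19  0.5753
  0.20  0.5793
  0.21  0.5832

T = 1;  σ√T = 0.5000
d₁ = [ln(187/189) + (0.047 + 0.5²/2)·1] / 0.5000 = [-0.0106 + 0.1720] / 0.5000 = 0.3227 ⇒ 0.32
d₂ = d₁ − σ√T = 0.3227 − 0.5000 = -0.1773 ⇒ -0.18
e^(−rT) = e^(−0.047·1) = 0.9541
P = 189·0.9541·N(0.18) − 187·N(-0.32) = 189·0.9541·0.5714 − 187·0.3745 = 103.0376 − 70.0315 = 33.0061

£33.01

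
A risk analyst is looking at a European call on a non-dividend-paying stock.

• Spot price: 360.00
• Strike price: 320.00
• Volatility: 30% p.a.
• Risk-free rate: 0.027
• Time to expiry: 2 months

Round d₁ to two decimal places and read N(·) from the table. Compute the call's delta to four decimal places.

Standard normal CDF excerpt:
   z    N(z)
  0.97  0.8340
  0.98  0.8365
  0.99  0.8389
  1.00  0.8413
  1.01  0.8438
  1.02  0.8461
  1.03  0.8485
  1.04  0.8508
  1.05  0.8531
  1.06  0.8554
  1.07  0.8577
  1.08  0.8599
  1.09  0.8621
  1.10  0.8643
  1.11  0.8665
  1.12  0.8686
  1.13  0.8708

σ√T = 0.3 × 0.4082 = 0.1225
ln(S/K) + (r + σ²/2)T = ln(360/320) + (0.027 + 0.3²/2)·0.1667 = 0.1178 + 0.0120 = 0.1298
d₁ = 0.1298 / 0.1225 = 1.0597 → 1.06
N(d₁) = N(1.06) = 0.8554
Δ_call = N(d₁) = 0.8554

0.8554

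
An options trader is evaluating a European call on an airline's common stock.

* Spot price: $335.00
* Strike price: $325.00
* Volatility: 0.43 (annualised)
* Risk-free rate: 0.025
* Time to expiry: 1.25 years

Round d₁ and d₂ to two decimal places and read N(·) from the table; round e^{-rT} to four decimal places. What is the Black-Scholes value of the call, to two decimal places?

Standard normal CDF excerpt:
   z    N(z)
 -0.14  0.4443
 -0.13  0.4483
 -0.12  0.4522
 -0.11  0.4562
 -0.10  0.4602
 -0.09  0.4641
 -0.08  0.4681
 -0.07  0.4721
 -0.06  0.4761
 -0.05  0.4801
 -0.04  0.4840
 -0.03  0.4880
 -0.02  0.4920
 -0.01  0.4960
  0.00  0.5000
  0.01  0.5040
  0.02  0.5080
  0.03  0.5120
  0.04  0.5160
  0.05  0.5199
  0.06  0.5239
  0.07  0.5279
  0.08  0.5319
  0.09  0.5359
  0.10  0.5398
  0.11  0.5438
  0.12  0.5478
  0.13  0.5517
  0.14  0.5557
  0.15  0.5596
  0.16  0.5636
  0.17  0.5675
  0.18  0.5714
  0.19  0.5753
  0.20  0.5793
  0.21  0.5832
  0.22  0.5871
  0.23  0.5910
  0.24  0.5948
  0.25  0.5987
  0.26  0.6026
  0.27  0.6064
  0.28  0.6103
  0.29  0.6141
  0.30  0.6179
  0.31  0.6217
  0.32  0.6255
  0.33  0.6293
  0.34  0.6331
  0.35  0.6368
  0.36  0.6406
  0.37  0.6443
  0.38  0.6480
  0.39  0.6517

T = 1.25;  σ√T = 0.4808
d₁ = [ln(335/325) + (0.025 + 0.43²/2)·1.25] / 0.4808 = [0.0303 + 0.1468] / 0.4808 = 0.3684 ⇒ 0.37
d₂ = d₁ − σ√T = 0.3684 − 0.4808 = -0.1123 ⇒ -0.11
exp(−rT) = exp(−0.025·1.25) = 0.9692
C = 335·N(0.37) − 325·0.9692·N(-0.11) = 335·0.6443 − 325·0.9692·0.4562 = 215.8405 − 143.6984 = 72.1421

$72.14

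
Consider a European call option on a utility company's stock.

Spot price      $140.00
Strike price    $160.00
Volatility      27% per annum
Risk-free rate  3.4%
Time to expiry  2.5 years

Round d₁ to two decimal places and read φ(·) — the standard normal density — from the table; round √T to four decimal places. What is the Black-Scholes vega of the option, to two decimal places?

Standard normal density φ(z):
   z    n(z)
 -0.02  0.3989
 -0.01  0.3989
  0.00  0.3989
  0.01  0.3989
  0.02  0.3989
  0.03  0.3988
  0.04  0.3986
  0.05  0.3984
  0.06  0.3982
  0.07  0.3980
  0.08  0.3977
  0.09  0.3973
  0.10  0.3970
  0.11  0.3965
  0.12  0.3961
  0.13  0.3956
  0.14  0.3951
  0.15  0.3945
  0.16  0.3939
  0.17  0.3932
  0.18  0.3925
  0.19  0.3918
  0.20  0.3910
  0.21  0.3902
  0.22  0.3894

T = 2.5;  σ√T = 0.4269
d₁ = [ln(140/160) + (0.034 + ½·0.27²)·2.5] / (σ√T) = (-0.1335 + 0.1761) / 0.4269 = 0.0998 → 0.10
√T = √2.5 = 1.5811
φ(d₁) = φ(0.10) = 0.3970
vega = S·φ(d₁)·√T = 140·0.3970·1.5811 = 87.8775

87.88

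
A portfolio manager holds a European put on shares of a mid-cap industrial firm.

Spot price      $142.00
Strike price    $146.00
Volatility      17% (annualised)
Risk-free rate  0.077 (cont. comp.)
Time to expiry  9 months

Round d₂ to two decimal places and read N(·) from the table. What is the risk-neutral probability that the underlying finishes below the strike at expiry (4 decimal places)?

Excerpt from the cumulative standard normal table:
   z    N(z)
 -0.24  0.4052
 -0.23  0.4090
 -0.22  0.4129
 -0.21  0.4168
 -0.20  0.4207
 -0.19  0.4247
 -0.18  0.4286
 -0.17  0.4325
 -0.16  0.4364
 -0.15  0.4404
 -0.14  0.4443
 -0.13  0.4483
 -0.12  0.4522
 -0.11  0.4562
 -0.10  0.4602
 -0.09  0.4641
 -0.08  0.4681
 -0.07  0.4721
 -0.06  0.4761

σ√T = 0.17 × 0.8660 = 0.1472
d₁ = [ln(142/146) + (0.077 + ½·0.17²)·0.75] / (σ√T) = (-0.0278 + 0.0686) / 0.1472 = 0.2772 ≈ 0.28
d₂ = 0.2772 − 0.1472 = 0.1300 ≈ 0.13
Risk-neutral Pr[S_T < K] = N(−d₂) = N(-0.13) = 0.4483

0.4483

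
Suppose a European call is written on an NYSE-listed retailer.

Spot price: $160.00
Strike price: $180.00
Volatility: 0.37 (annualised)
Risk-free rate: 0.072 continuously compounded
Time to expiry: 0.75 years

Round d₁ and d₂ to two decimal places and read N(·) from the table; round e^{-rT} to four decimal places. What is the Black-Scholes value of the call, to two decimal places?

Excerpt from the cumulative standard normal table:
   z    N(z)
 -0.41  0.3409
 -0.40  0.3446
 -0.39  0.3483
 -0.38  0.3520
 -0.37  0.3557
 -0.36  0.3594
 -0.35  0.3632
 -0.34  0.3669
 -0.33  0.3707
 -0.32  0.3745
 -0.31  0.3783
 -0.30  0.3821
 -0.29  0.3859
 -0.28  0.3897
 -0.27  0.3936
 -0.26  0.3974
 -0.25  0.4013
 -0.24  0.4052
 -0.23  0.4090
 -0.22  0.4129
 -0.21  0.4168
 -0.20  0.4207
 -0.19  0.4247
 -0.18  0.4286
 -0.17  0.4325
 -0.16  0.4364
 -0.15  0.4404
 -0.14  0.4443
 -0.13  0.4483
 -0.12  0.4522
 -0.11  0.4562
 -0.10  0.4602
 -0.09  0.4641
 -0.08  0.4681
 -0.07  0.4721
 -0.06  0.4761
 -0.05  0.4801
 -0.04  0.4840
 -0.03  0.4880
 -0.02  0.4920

T = 0.75;  σ√T = 0.3204
d₁ = [ln(160/180) + (0.072 + 0.37²/2)·0.75] / 0.3204 = [-0.1178 + 0.1053] / 0.3204 = -0.0388 ≈ -0.04
d₂ = d₁ − σ√T = -0.0388 − 0.3204 = -0.3593 ≈ -0.36
exp(−rT) = exp(−0.072·0.75) = 0.9474
C = 160·N(-0.04) − 180·0.9474·N(-0.36) = 160·0.4840 − 180·0.9474·0.3594 = 77.4400 − 61.2892 = 16.1508

$16.15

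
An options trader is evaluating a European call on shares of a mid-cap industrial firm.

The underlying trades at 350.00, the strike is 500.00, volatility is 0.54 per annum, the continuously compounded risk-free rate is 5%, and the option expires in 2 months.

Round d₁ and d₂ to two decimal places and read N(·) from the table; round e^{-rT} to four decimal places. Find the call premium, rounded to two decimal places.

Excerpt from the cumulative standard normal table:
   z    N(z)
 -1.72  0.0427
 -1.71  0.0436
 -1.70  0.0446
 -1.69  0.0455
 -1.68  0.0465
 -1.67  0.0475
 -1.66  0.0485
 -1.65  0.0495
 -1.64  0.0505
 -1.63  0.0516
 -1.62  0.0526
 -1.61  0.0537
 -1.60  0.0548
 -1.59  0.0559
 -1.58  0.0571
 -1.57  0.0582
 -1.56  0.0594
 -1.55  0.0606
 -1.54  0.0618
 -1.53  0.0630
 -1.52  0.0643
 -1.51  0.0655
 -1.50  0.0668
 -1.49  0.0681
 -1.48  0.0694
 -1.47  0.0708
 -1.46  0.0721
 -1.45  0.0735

2.22

T = 0.1667;  σ√T = 0.2205
d₁ = [ln(350/500) + (0.05 + 0.54²/2)·0.1667] / 0.2205 = [-0.3567 + 0.0326] / 0.2205 = -1.4699 which rounds to -1.47
d₂ = d₁ − σ√T = -1.4699 − 0.2205 = -1.6903 which rounds to -1.69
e^(−rT) = e^(−0.05·0.1667) = 0.9917
N(d₁) = N(-1.47) = 0.0708;  N(d₂) = N(-1.69) = 0.0455
C = 350·0.0708 − 500·0.9917·0.0455 = 24.7800 − 22.5612 = 2.2188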